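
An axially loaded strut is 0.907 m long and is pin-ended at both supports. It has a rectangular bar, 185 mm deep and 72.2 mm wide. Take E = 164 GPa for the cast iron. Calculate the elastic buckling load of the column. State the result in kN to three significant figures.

P_cr ≈ 11400 kN

Buckling occurs about the weak axis: I_min = h·b³/12 with b = 72.2 mm (the shorter side).
I_min = 185×72.2³/12 = 5.802×10^6 mm⁴
I = 5.802×10^6 mm⁴ = 5.802×10^-6 m⁴
Effective length L_e = K·L = 1 × 0.907 = 0.9070 m
P_cr = π²EI / L_e² = π² × 164×10⁹ × 5.802×10^-6 / 0.9070² = 1.142×10^7 N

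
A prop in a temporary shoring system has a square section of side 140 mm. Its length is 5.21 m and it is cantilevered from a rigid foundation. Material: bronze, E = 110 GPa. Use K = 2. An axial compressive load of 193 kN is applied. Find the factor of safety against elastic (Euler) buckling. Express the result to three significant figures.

I = a⁴/12 = 140⁴/12 = 3.201×10^7 mm⁴
I = 3.201×10^7 mm⁴ = 3.201×10^-5 m⁴
Effective length L_e = K·L = 2 × 5.21 = 10.42 m
P_cr = π²EI / L_e² = π² × 110×10⁹ × 3.201×10^-5 / 10.42² = 3.201×10^5 N
Factor of safety n = P_cr / P = 320.10 / 193 = 1.66

n ≈ 1.66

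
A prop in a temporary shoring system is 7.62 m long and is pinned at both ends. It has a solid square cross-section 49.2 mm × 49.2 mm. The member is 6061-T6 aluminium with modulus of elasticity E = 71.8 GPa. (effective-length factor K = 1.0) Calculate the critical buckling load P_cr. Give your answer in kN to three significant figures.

P_cr ≈ 5.96 kN

I = a⁴/12 = 49.2⁴/12 = 4.883×10^5 mm⁴
I = 4.883×10^5 mm⁴ = 4.883×10^-7 m⁴
Effective length L_e = K·L = 1 × 7.62 = 7.620 m
P_cr = π²EI / L_e² = π² × 71.8×10⁹ × 4.883×10^-7 / 7.620² = 5.959×10^3 N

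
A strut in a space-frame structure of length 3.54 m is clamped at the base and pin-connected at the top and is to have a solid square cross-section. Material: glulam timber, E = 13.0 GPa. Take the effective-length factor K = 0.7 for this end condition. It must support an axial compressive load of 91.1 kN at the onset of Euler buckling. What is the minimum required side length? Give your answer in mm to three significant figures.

a ≈ 85.0 mm

L_e = K·L = 0.7 × 3.54 = 2.478 m
Required I = P_cr·L_e²/(π²E) = 9.110×10^4 × 2.478² / (π² × 1.30×10^10) = 4.360×10^-6 m⁴
I_req = 4.360×10^6 mm⁴
Solid square: I = a⁴/12  ⇒  a = (12I)^(1/4) = (12×4.360×10^6)^(1/4) = 85.0 mm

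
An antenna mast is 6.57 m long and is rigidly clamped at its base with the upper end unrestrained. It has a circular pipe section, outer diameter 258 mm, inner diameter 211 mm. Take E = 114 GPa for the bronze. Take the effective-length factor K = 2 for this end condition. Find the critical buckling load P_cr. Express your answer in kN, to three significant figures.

P_cr ≈ 783 kN

d_o = 258 mm, d_i = 211 mm
I = π(d_o⁴ − d_i⁴)/64 = π(258⁴ − 211.0⁴)/64 = 1.202×10^8 mm⁴
I = 1.202×10^8 mm⁴ = 1.202×10^-4 m⁴
Effective length L_e = K·L = 2 × 6.57 = 13.14 m
P_cr = π²EI / L_e² = π² × 114×10⁹ × 1.202×10^-4 / 13.14² = 7.833×10^5 N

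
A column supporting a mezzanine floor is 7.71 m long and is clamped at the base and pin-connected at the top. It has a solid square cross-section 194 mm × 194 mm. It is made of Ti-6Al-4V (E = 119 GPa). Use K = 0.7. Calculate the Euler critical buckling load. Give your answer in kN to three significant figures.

P_cr ≈ 4760 kN

I = a⁴/12 = 194⁴/12 = 1.180×10^8 mm⁴
I = 1.180×10^8 mm⁴ = 1.180×10^-4 m⁴
Effective length L_e = K·L = 0.7 × 7.71 = 5.397 m
P_cr = π²EI / L_e² = π² × 119×10⁹ × 1.180×10^-4 / 5.397² = 4.760×10^6 N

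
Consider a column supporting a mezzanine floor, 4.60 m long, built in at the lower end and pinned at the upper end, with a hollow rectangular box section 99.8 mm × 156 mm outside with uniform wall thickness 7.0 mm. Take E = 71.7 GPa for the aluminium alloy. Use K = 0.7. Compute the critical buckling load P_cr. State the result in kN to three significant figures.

P_cr ≈ 372 kN

Inner dimensions: h_i = 156 − 2×7.0 = 142.0 mm, b_i = 99.8 − 2×7.0 = 85.80 mm
Weak-axis I_min = (h_o·b_o³ − h_i·b_i³)/12 with b_o = 99.8, b_i = 85.80 mm (shorter outer/inner sides).
I_min = (156×99.8³ − 142.0×85.80³)/12 = 5.448×10^6 mm⁴
I = 5.448×10^6 mm⁴ = 5.448×10^-6 m⁴
Effective length L_e = K·L = 0.7 × 4.60 = 3.220 m
P_cr = π²EI / L_e² = π² × 71.7×10⁹ × 5.448×10^-6 / 3.220² = 3.718×10^5 N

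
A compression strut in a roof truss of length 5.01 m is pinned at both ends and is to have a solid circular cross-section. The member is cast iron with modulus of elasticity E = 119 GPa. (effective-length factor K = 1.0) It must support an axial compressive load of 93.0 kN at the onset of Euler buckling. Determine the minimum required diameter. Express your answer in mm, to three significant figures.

L_e = K·L = 1 × 5.01 = 5.010 m
Required I = P_cr·L_e²/(π²E) = 9.300×10^4 × 5.010² / (π² × 1.19×10^11) = 1.988×10^-6 m⁴
I_req = 1.988×10^6 mm⁴
Solid circle: I = πd⁴/64  ⇒  d = (64I/π)^(1/4) = (64×1.988×10^6/π)^(1/4) = 79.8 mm

d ≈ 79.8 mm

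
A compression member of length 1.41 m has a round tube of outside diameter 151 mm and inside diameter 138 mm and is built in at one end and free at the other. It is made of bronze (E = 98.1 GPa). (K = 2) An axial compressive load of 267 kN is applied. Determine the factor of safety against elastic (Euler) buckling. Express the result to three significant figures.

n ≈ 3.52

d_o = 151 mm, d_i = 138 mm
I = π(d_o⁴ − d_i⁴)/64 = π(151⁴ − 138.0⁴)/64 = 7.717×10^6 mm⁴
I = 7.717×10^6 mm⁴ = 7.717×10^-6 m⁴
Effective length L_e = K·L = 2 × 1.41 = 2.820 m
P_cr = π²EI / L_e² = π² × 98.1×10⁹ × 7.717×10^-6 / 2.820² = 9.396×10^5 N
Factor of safety n = P_cr / P = 939.56 / 267 = 3.52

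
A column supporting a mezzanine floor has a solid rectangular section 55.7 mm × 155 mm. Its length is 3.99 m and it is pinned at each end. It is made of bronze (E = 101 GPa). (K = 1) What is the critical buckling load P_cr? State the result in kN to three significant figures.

Buckling occurs about the weak axis: I_min = h·b³/12 with b = 55.7 mm (the shorter side).
I_min = 155×55.7³/12 = 2.232×10^6 mm⁴
I = 2.232×10^6 mm⁴ = 2.232×10^-6 m⁴
Effective length L_e = K·L = 1 × 3.99 = 3.990 m
P_cr = π²EI / L_e² = π² × 101×10⁹ × 2.232×10^-6 / 3.990² = 1.398×10^5 N

P_cr ≈ 140 kN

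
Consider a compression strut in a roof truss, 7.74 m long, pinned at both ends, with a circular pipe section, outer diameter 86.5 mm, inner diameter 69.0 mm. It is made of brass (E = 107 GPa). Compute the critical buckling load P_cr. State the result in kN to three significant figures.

d_o = 86.5 mm, d_i = 69.0 mm
I = π(d_o⁴ − d_i⁴)/64 = π(86.5⁴ − 69.00⁴)/64 = 1.635×10^6 mm⁴
I = 1.635×10^6 mm⁴ = 1.635×10^-6 m⁴
Effective length L_e = K·L = 1 × 7.74 = 7.740 m
P_cr = π²EI / L_e² = π² × 107×10⁹ × 1.635×10^-6 / 7.740² = 2.883×10^4 N

P_cr ≈ 28.8 kN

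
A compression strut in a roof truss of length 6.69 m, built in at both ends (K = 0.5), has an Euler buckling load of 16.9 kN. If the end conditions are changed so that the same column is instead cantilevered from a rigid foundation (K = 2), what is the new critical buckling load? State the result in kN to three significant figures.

P_cr ∝ 1/K², so P_cr,new = P_cr,old × (K_old/K_new)² = 16.9 × (0.5/2)²
= 16.9 × 0.06250 = 1.06 kN

P_cr ≈ 1.06 kN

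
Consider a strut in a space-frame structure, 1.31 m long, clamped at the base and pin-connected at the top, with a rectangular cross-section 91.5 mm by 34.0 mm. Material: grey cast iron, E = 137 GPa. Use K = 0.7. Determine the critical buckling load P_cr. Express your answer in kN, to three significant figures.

Buckling occurs about the weak axis: I_min = h·b³/12 with b = 34.0 mm (the shorter side).
I_min = 91.5×34.0³/12 = 2.997×10^5 mm⁴
I = 2.997×10^5 mm⁴ = 2.997×10^-7 m⁴
Effective length L_e = K·L = 0.7 × 1.31 = 0.9170 m
P_cr = π²EI / L_e² = π² × 137×10⁹ × 2.997×10^-7 / 0.9170² = 4.819×10^5 N

P_cr ≈ 482 kN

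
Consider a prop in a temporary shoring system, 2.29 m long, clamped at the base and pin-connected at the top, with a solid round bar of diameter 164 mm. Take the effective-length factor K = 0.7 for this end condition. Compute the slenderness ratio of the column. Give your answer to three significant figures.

For a solid circle r = d/4 = 164/4 = 41.00 mm
L_e = K·L = 0.7 × 2.29 m = 1.603 m = 1603.0 mm
λ = L_e / r_min = 1603.0 / 41.00 = 39.1

λ ≈ 39.1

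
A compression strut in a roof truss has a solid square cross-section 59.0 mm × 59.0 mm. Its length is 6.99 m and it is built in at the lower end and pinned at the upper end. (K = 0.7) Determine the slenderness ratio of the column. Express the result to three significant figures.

For a square r = a/√12 = 59.0/√12 = 17.03 mm
L_e = K·L = 0.7 × 6.99 m = 4.893 m = 4893.0 mm
λ = L_e / r_min = 4893.0 / 17.03 = 287

λ ≈ 287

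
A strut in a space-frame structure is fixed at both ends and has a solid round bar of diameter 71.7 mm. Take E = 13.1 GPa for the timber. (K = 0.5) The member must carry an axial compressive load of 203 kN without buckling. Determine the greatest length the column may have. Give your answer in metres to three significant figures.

I = πd⁴/64 = π×71.7⁴/64 = 1.297×10^6 mm⁴
I = 1.297×10^-6 m⁴
At the buckling limit P_cr = P = 2.030×10^5 N
From P_cr = π²EI/(K·L)²:  L = (1/K)·√(π²EI/P_cr) = (1/0.5)·√(π²×1.31×10^10×1.297×10^-6/2.030×10^5)
L = 1.82 m

L_max ≈ 1.82 m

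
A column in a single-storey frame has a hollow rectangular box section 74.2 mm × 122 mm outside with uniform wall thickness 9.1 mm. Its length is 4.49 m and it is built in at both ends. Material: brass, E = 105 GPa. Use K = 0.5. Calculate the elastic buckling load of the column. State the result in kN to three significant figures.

P_cr ≈ 542 kN

Inner dimensions: h_i = 122 − 2×9.1 = 103.8 mm, b_i = 74.2 − 2×9.1 = 56.00 mm
Weak-axis I_min = (h_o·b_o³ − h_i·b_i³)/12 with b_o = 74.2, b_i = 56.00 mm (shorter outer/inner sides).
I_min = (122×74.2³ − 103.8×56.00³)/12 = 2.634×10^6 mm⁴
I = 2.634×10^6 mm⁴ = 2.634×10^-6 m⁴
Effective length L_e = K·L = 0.5 × 4.49 = 2.245 m
P_cr = π²EI / L_e² = π² × 105×10⁹ × 2.634×10^-6 / 2.245² = 5.416×10^5 N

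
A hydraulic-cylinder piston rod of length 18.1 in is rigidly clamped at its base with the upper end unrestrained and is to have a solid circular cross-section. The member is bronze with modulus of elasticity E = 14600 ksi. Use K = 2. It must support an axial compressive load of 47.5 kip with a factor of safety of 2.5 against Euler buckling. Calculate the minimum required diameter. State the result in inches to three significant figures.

d ≈ 2.17 in

Required P_cr = n·P = 2.5 × 47.5 = 118.8 kip
L_e = K·L = 2 × 18.1 = 36.20 in
Required I = P_cr·L_e²/(π²E) = 1.188×10^5 × 36.20² / (π² × 1.46×10^7) = 1.080 in⁴
Solid circle: I = πd⁴/64  ⇒  d = (64I/π)^(1/4) = (64×1.080/π)^(1/4) = 2.17 in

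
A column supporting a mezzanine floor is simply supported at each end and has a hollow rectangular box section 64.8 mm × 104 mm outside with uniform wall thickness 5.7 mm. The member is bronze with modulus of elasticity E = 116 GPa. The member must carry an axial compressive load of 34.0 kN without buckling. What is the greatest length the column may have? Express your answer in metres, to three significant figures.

Inner dimensions: h_i = 104 − 2×5.7 = 92.60 mm, b_i = 64.8 − 2×5.7 = 53.40 mm
Weak-axis I_min = (h_o·b_o³ − h_i·b_i³)/12 with b_o = 64.8, b_i = 53.40 mm (shorter outer/inner sides).
I_min = (104×64.8³ − 92.60×53.40³)/12 = 1.183×10^6 mm⁴
I = 1.183×10^-6 m⁴
At the buckling limit P_cr = P = 3.400×10^4 N
From P_cr = π²EI/(K·L)²:  L = (1/K)·√(π²EI/P_cr) = (1/1)·√(π²×1.16×10^11×1.183×10^-6/3.400×10^4)
L = 6.31 m

L_max ≈ 6.31 m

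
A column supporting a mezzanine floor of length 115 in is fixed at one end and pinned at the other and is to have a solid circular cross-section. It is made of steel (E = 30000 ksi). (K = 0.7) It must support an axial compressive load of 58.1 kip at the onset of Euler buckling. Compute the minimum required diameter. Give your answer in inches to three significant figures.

L_e = K·L = 0.7 × 115 = 80.50 in
Required I = P_cr·L_e²/(π²E) = 5.810×10^4 × 80.50² / (π² × 3.00×10^7) = 1.272 in⁴
Solid circle: I = πd⁴/64  ⇒  d = (64I/π)^(1/4) = (64×1.272/π)^(1/4) = 2.26 in

d ≈ 2.26 in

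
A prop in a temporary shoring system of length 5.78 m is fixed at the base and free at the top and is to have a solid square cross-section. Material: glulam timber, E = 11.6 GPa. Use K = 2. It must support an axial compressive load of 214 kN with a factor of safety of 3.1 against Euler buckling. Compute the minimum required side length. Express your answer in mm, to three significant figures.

a ≈ 310 mm

Required P_cr = n·P = 3.1 × 214 = 663.4 kN
L_e = K·L = 2 × 5.78 = 11.56 m
Required I = P_cr·L_e²/(π²E) = 6.634×10^5 × 11.56² / (π² × 1.16×10^10) = 7.743×10^-4 m⁴
I_req = 7.743×10^8 mm⁴
Solid square: I = a⁴/12  ⇒  a = (12I)^(1/4) = (12×7.743×10^8)^(1/4) = 310 mm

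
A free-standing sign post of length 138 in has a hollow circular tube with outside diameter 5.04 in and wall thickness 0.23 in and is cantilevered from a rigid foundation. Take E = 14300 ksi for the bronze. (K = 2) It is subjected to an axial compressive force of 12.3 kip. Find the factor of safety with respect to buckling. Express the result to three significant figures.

Inner diameter d_i = 5.04 − 2×0.23 = 4.580 in
I = π(d_o⁴ − d_i⁴)/64 = π(5.04⁴ − 4.580⁴)/64 = 10.07 in⁴
Effective length L_e = K·L = 2 × 138 = 276.0 in
P_cr = π²EI / L_e² = π² × 14300×10³ × 10.07 / 276.0² = 1.867×10^4 lb
Factor of safety n = P_cr / P = 18.665 / 12.3 = 1.52

n ≈ 1.52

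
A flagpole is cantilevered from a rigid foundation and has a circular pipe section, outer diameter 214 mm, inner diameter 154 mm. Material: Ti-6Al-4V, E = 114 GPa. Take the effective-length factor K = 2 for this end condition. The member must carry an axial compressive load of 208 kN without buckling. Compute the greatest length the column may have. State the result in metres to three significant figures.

d_o = 214 mm, d_i = 154 mm
I = π(d_o⁴ − d_i⁴)/64 = π(214⁴ − 154.0⁴)/64 = 7.534×10^7 mm⁴
I = 7.534×10^-5 m⁴
At the buckling limit P_cr = P = 2.080×10^5 N
From P_cr = π²EI/(K·L)²:  L = (1/K)·√(π²EI/P_cr) = (1/2)·√(π²×1.14×10^11×7.534×10^-5/2.080×10^5)
L = 10.1 m

L_max ≈ 10.1 m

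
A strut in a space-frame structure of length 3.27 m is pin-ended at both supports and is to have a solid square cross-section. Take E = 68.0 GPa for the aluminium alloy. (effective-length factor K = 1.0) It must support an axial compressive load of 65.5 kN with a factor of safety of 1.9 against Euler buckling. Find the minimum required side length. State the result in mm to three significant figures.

a ≈ 69.8 mm

Required P_cr = n·P = 1.9 × 65.5 = 124.4 kN
L_e = K·L = 1 × 3.27 = 3.270 m
Required I = P_cr·L_e²/(π²E) = 1.244×10^5 × 3.270² / (π² × 6.80×10^10) = 1.983×10^-6 m⁴
I_req = 1.983×10^6 mm⁴
Solid square: I = a⁴/12  ⇒  a = (12I)^(1/4) = (12×1.983×10^6)^(1/4) = 69.8 mm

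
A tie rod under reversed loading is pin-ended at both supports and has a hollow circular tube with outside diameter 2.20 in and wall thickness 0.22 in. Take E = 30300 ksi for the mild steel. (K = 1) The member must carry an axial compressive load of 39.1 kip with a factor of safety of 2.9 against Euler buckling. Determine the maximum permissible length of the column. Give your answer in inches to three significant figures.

Inner diameter d_i = 2.20 − 2×0.22 = 1.760 in
I = π(d_o⁴ − d_i⁴)/64 = π(2.20⁴ − 1.760⁴)/64 = 0.6789 in⁴
Required critical load P_cr = n·P = 2.9 × 39.1 = 113.4 kip = 1.134×10^5 lb
From P_cr = π²EI/(K·L)²:  L = (1/K)·√(π²EI/P_cr) = (1/1)·√(π²×3.03×10^7×0.6789/1.134×10^5)
L = 42.3 in

L_max ≈ 42.3 in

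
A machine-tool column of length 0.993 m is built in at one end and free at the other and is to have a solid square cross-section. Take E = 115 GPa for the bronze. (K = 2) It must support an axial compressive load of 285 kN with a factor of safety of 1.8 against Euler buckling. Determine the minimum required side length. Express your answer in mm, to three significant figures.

a ≈ 68.0 mm

Required P_cr = n·P = 1.8 × 285 = 513.0 kN
L_e = K·L = 2 × 0.993 = 1.986 m
Required I = P_cr·L_e²/(π²E) = 5.130×10^5 × 1.986² / (π² × 1.15×10^11) = 1.783×10^-6 m⁴
I_req = 1.783×10^6 mm⁴
Solid square: I = a⁴/12  ⇒  a = (12I)^(1/4) = (12×1.783×10^6)^(1/4) = 68.0 mm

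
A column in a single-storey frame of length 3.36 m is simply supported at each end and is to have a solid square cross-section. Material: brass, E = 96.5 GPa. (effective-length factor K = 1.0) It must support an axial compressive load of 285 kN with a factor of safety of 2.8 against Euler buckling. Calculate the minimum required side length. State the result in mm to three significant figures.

a ≈ 103 mm

Required P_cr = n·P = 2.8 × 285 = 798.0 kN
L_e = K·L = 1 × 3.36 = 3.360 m
Required I = P_cr·L_e²/(π²E) = 7.980×10^5 × 3.360² / (π² × 9.65×10^10) = 9.459×10^-6 m⁴
I_req = 9.459×10^6 mm⁴
Solid square: I = a⁴/12  ⇒  a = (12I)^(1/4) = (12×9.459×10^6)^(1/4) = 103 mm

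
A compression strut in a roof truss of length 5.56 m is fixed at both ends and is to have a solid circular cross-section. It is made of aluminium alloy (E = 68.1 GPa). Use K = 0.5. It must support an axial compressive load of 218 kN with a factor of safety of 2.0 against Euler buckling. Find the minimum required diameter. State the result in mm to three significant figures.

Required P_cr = n·P = 2.0 × 218 = 436.0 kN
L_e = K·L = 0.5 × 5.56 = 2.780 m
Required I = P_cr·L_e²/(π²E) = 4.360×10^5 × 2.780² / (π² × 6.81×10^10) = 5.013×10^-6 m⁴
I_req = 5.013×10^6 mm⁴
Solid circle: I = πd⁴/64  ⇒  d = (64I/π)^(1/4) = (64×5.013×10^6/π)^(1/4) = 101 mm

d ≈ 101 mm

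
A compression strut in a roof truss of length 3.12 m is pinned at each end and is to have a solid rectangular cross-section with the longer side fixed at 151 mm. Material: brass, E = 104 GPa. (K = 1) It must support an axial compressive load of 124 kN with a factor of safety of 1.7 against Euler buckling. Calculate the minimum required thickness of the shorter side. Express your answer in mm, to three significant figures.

Required P_cr = n·P = 1.7 × 124 = 210.8 kN
L_e = K·L = 1 × 3.12 = 3.120 m
Required I = P_cr·L_e²/(π²E) = 2.108×10^5 × 3.120² / (π² × 1.04×10^11) = 1.999×10^-6 m⁴
I_req = 1.999×10^6 mm⁴
Rectangle, weak axis: I_min = h·b³/12 with h = 151 mm fixed  ⇒  b = (12I/h)^(1/3) = 54.2 mm

b ≈ 54.2 mm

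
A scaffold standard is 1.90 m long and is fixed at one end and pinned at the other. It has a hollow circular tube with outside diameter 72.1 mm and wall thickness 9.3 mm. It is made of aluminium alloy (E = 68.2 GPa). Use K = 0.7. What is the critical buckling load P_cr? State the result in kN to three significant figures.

P_cr ≈ 352 kN

Inner diameter d_i = 72.1 − 2×9.3 = 53.50 mm
I = π(d_o⁴ − d_i⁴)/64 = π(72.1⁴ − 53.50⁴)/64 = 9.244×10^5 mm⁴
I = 9.244×10^5 mm⁴ = 9.244×10^-7 m⁴
Effective length L_e = K·L = 0.7 × 1.90 = 1.330 m
P_cr = π²EI / L_e² = π² × 68.2×10⁹ × 9.244×10^-7 / 1.330² = 3.517×10^5 N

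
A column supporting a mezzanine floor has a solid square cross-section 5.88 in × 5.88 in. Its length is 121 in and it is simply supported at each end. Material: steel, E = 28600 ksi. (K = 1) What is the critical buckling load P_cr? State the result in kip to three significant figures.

I = a⁴/12 = 5.88⁴/12 = 99.62 in⁴
Effective length L_e = K·L = 1 × 121 = 121.0 in
P_cr = π²EI / L_e² = π² × 28600×10³ × 99.62 / 121.0² = 1.921×10^6 lb

P_cr ≈ 1920 kip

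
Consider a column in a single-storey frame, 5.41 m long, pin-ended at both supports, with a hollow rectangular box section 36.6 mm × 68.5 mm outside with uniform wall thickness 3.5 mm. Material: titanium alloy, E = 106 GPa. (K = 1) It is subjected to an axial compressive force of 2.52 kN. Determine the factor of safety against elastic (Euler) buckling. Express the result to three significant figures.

Inner dimensions: h_i = 68.5 − 2×3.5 = 61.50 mm, b_i = 36.6 − 2×3.5 = 29.60 mm
Weak-axis I_min = (h_o·b_o³ − h_i·b_i³)/12 with b_o = 36.6, b_i = 29.60 mm (shorter outer/inner sides).
I_min = (68.5×36.6³ − 61.50×29.60³)/12 = 1.470×10^5 mm⁴
I = 1.470×10^5 mm⁴ = 1.470×10^-7 m⁴
Effective length L_e = K·L = 1 × 5.41 = 5.410 m
P_cr = π²EI / L_e² = π² × 106×10⁹ × 1.470×10^-7 / 5.410² = 5.253×10^3 N
Factor of safety n = P_cr / P = 5.2528 / 2.52 = 2.08

n ≈ 2.08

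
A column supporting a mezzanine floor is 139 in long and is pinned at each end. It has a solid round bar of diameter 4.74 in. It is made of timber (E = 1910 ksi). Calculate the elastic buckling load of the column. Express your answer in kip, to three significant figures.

I = πd⁴/64 = π×4.74⁴/64 = 24.78 in⁴
Effective length L_e = K·L = 1 × 139 = 139.0 in
P_cr = π²EI / L_e² = π² × 1910×10³ × 24.78 / 139.0² = 2.418×10^4 lb

P_cr ≈ 24.2 kip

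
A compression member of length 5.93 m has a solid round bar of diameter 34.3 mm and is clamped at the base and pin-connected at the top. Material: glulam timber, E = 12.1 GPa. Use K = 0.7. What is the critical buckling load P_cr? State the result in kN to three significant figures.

P_cr ≈ 0.471 kN

I = πd⁴/64 = π×34.3⁴/64 = 6.794×10^4 mm⁴
I = 6.794×10^4 mm⁴ = 6.794×10^-8 m⁴
Effective length L_e = K·L = 0.7 × 5.93 = 4.151 m
P_cr = π²EI / L_e² = π² × 12.1×10⁹ × 6.794×10^-8 / 4.151² = 470.9 N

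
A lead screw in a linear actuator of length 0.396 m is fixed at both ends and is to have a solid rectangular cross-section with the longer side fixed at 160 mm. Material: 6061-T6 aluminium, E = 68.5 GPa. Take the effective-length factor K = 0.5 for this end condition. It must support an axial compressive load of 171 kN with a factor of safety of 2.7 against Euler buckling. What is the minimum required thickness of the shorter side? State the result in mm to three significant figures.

b ≈ 12.6 mm

Required P_cr = n·P = 2.7 × 171 = 461.7 kN
L_e = K·L = 0.5 × 0.396 = 0.1980 m
Required I = P_cr·L_e²/(π²E) = 4.617×10^5 × 0.1980² / (π² × 6.85×10^10) = 2.677×10^-8 m⁴
I_req = 2.677×10^4 mm⁴
Rectangle, weak axis: I_min = h·b³/12 with h = 160 mm fixed  ⇒  b = (12I/h)^(1/3) = 12.6 mm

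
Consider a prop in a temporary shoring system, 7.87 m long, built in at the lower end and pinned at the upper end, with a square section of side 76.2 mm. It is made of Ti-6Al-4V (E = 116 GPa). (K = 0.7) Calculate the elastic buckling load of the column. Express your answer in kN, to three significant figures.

I = a⁴/12 = 76.2⁴/12 = 2.810×10^6 mm⁴
I = 2.810×10^6 mm⁴ = 2.810×10^-6 m⁴
Effective length L_e = K·L = 0.7 × 7.87 = 5.509 m
P_cr = π²EI / L_e² = π² × 116×10⁹ × 2.810×10^-6 / 5.509² = 1.060×10^5 N

P_cr ≈ 106 kN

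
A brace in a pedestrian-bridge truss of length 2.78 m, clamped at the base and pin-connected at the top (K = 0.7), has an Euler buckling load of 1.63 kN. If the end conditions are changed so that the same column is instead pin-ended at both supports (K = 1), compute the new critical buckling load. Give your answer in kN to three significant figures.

P_cr ∝ 1/K², so P_cr,new = P_cr,old × (K_old/K_new)² = 1.63 × (0.7/1)²
= 1.63 × 0.4900 = 0.799 kN

P_cr ≈ 0.799 kN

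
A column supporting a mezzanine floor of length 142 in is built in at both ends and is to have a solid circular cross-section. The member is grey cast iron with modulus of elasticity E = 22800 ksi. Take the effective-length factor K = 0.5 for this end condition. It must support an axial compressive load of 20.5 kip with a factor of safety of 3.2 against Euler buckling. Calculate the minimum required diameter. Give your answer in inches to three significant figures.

d ≈ 2.34 in

Required P_cr = n·P = 3.2 × 20.5 = 65.60 kip
L_e = K·L = 0.5 × 142 = 71.00 in
Required I = P_cr·L_e²/(π²E) = 6.560×10^4 × 71.00² / (π² × 2.28×10^7) = 1.470 in⁴
Solid circle: I = πd⁴/64  ⇒  d = (64I/π)^(1/4) = (64×1.470/π)^(1/4) = 2.34 in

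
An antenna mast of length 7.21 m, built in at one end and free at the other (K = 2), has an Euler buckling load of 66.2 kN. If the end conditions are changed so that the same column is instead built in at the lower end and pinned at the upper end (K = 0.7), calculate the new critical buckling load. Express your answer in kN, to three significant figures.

P_cr ≈ 540 kN

P_cr ∝ 1/K², so P_cr,new = P_cr,old × (K_old/K_new)² = 66.2 × (2/0.7)²
= 66.2 × 8.163 = 540 kN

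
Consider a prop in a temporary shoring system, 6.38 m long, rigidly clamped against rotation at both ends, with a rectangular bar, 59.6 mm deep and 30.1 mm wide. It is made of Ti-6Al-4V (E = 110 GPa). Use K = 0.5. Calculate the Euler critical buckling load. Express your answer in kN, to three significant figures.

Buckling occurs about the weak axis: I_min = h·b³/12 with b = 30.1 mm (the shorter side).
I_min = 59.6×30.1³/12 = 1.354×10^5 mm⁴
I = 1.354×10^5 mm⁴ = 1.354×10^-7 m⁴
Effective length L_e = K·L = 0.5 × 6.38 = 3.190 m
P_cr = π²EI / L_e² = π² × 110×10⁹ × 1.354×10^-7 / 3.190² = 1.445×10^4 N

P_cr ≈ 14.5 kN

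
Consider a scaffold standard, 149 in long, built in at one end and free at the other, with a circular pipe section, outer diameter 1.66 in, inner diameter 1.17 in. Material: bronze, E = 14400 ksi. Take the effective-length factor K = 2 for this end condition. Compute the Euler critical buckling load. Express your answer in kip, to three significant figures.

d_o = 1.66 in, d_i = 1.17 in
I = π(d_o⁴ − d_i⁴)/64 = π(1.66⁴ − 1.170⁴)/64 = 0.2808 in⁴
Effective length L_e = K·L = 2 × 149 = 298.0 in
P_cr = π²EI / L_e² = π² × 14400×10³ × 0.2808 / 298.0² = 449.3 lb

P_cr ≈ 0.449 kip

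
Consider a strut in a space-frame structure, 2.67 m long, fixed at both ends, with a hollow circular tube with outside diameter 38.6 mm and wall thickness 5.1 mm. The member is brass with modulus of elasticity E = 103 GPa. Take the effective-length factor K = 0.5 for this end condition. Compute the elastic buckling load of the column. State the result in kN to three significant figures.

Inner diameter d_i = 38.6 − 2×5.1 = 28.40 mm
I = π(d_o⁴ − d_i⁴)/64 = π(38.6⁴ − 28.40⁴)/64 = 7.704×10^4 mm⁴
I = 7.704×10^4 mm⁴ = 7.704×10^-8 m⁴
Effective length L_e = K·L = 0.5 × 2.67 = 1.335 m
P_cr = π²EI / L_e² = π² × 103×10⁹ × 7.704×10^-8 / 1.335² = 4.394×10^4 N

P_cr ≈ 43.9 kN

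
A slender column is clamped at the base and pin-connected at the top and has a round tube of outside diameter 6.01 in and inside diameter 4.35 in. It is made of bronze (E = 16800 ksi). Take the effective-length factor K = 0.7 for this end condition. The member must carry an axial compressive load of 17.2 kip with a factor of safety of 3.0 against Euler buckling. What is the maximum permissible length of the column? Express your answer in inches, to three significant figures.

L_max ≈ 552 in

d_o = 6.01 in, d_i = 4.35 in
I = π(d_o⁴ − d_i⁴)/64 = π(6.01⁴ − 4.350⁴)/64 = 46.47 in⁴
Required critical load P_cr = n·P = 3.0 × 17.2 = 51.60 kip = 5.160×10^4 lb
From P_cr = π²EI/(K·L)²:  L = (1/K)·√(π²EI/P_cr) = (1/0.7)·√(π²×1.68×10^7×46.47/5.160×10^4)
L = 552 in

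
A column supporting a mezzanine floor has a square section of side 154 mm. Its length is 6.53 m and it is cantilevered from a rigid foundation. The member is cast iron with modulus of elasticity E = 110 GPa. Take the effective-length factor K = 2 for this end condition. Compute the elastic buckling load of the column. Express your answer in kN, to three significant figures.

I = a⁴/12 = 154⁴/12 = 4.687×10^7 mm⁴
I = 4.687×10^7 mm⁴ = 4.687×10^-5 m⁴
Effective length L_e = K·L = 2 × 6.53 = 13.06 m
P_cr = π²EI / L_e² = π² × 110×10⁹ × 4.687×10^-5 / 13.06² = 2.983×10^5 N

P_cr ≈ 298 kN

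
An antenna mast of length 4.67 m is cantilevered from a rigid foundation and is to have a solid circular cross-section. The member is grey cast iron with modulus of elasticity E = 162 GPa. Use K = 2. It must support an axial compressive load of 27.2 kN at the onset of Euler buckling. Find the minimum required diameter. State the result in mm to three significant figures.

L_e = K·L = 2 × 4.67 = 9.340 m
Required I = P_cr·L_e²/(π²E) = 2.720×10^4 × 9.340² / (π² × 1.62×10^11) = 1.484×10^-6 m⁴
I_req = 1.484×10^6 mm⁴
Solid circle: I = πd⁴/64  ⇒  d = (64I/π)^(1/4) = (64×1.484×10^6/π)^(1/4) = 74.2 mm

d ≈ 74.2 mm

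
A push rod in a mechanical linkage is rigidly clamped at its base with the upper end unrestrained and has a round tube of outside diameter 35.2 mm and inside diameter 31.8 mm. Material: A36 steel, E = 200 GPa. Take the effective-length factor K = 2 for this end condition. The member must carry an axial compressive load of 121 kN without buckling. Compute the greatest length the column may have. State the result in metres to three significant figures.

L_max ≈ 0.320 m

d_o = 35.2 mm, d_i = 31.8 mm
I = π(d_o⁴ − d_i⁴)/64 = π(35.2⁴ − 31.80⁴)/64 = 2.516×10^4 mm⁴
I = 2.516×10^-8 m⁴
At the buckling limit P_cr = P = 1.210×10^5 N
From P_cr = π²EI/(K·L)²:  L = (1/K)·√(π²EI/P_cr) = (1/2)·√(π²×2.00×10^11×2.516×10^-8/1.210×10^5)
L = 0.320 m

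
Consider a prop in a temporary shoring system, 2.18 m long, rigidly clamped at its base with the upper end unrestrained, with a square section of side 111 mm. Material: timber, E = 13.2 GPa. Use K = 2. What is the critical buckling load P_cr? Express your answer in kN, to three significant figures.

I = a⁴/12 = 111⁴/12 = 1.265×10^7 mm⁴
I = 1.265×10^7 mm⁴ = 1.265×10^-5 m⁴
Effective length L_e = K·L = 2 × 2.18 = 4.360 m
P_cr = π²EI / L_e² = π² × 13.2×10⁹ × 1.265×10^-5 / 4.360² = 8.670×10^4 N

P_cr ≈ 86.7 kN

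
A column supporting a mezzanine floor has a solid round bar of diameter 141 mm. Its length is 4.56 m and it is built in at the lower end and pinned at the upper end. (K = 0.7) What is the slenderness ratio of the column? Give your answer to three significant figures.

λ ≈ 90.6

I = πd⁴/64 = π×141⁴/64 = 1.940×10^7 mm⁴
A = 1.561×10^4 mm²;  r_min = √(I/A) = √(1.940×10^7/1.561×10^4) = 35.25 mm
L_e = K·L = 0.7 × 4.56 m = 3.192 m = 3192.0 mm
λ = L_e / r_min = 3192.0 / 35.25 = 90.6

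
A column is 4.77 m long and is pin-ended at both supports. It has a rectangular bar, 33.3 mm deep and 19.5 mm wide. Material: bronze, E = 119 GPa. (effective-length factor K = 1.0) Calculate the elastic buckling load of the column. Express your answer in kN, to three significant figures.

P_cr ≈ 1.06 kN

Buckling occurs about the weak axis: I_min = h·b³/12 with b = 19.5 mm (the shorter side).
I_min = 33.3×19.5³/12 = 2.058×10^4 mm⁴
I = 2.058×10^4 mm⁴ = 2.058×10^-8 m⁴
Effective length L_e = K·L = 1 × 4.77 = 4.770 m
P_cr = π²EI / L_e² = π² × 119×10⁹ × 2.058×10^-8 / 4.770² = 1.062×10^3 N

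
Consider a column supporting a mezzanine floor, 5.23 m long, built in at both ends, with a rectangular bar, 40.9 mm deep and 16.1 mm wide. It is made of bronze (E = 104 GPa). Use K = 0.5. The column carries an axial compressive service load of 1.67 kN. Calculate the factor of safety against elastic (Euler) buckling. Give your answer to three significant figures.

Buckling occurs about the weak axis: I_min = h·b³/12 with b = 16.1 mm (the shorter side).
I_min = 40.9×16.1³/12 = 1.422×10^4 mm⁴
I = 1.422×10^4 mm⁴ = 1.422×10^-8 m⁴
Effective length L_e = K·L = 0.5 × 5.23 = 2.615 m
P_cr = π²EI / L_e² = π² × 104×10⁹ × 1.422×10^-8 / 2.615² = 2.135×10^3 N
Factor of safety n = P_cr / P = 2.1351 / 1.67 = 1.28

n ≈ 1.28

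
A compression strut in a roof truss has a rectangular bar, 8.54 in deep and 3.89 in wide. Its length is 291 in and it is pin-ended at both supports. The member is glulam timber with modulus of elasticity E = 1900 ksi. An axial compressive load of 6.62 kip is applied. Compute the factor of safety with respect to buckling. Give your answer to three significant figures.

n ≈ 1.40

Buckling occurs about the weak axis: I_min = h·b³/12 with b = 3.89 in (the shorter side).
I_min = 8.54×3.89³/12 = 41.89 in⁴
Effective length L_e = K·L = 1 × 291 = 291.0 in
P_cr = π²EI / L_e² = π² × 1900×10³ × 41.89 / 291.0² = 9.277×10^3 lb
Factor of safety n = P_cr / P = 9.2767 / 6.62 = 1.40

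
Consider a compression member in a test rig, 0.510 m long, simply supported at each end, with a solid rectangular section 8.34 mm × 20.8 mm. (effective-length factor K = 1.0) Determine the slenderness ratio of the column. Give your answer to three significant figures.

For a rectangle r_min = b/√12 = 8.34/√12 = 2.408 mm
L_e = K·L = 1 × 0.510 m = 0.5100 m = 510.00 mm
λ = L_e / r_min = 510.00 / 2.408 = 212

λ ≈ 212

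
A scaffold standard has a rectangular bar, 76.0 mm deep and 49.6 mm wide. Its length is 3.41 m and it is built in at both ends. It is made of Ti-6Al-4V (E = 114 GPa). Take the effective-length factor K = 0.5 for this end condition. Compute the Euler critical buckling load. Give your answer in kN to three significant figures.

P_cr ≈ 299 kN

Buckling occurs about the weak axis: I_min = h·b³/12 with b = 49.6 mm (the shorter side).
I_min = 76.0×49.6³/12 = 7.728×10^5 mm⁴
I = 7.728×10^5 mm⁴ = 7.728×10^-7 m⁴
Effective length L_e = K·L = 0.5 × 3.41 = 1.705 m
P_cr = π²EI / L_e² = π² × 114×10⁹ × 7.728×10^-7 / 1.705² = 2.991×10^5 N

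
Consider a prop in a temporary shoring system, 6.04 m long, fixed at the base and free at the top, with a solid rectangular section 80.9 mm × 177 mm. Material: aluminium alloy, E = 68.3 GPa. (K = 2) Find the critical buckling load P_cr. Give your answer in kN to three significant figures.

P_cr ≈ 36.1 kN

Buckling occurs about the weak axis: I_min = h·b³/12 with b = 80.9 mm (the shorter side).
I_min = 177×80.9³/12 = 7.810×10^6 mm⁴
I = 7.810×10^6 mm⁴ = 7.810×10^-6 m⁴
Effective length L_e = K·L = 2 × 6.04 = 12.08 m
P_cr = π²EI / L_e² = π² × 68.3×10⁹ × 7.810×10^-6 / 12.08² = 3.608×10^4 N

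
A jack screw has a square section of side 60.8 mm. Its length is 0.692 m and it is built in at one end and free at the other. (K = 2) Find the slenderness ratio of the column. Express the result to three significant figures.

I = a⁴/12 = 60.8⁴/12 = 1.139×10^6 mm⁴
A = 3.697×10^3 mm²;  r_min = √(I/A) = √(1.139×10^6/3.697×10^3) = 17.55 mm
L_e = K·L = 2 × 0.692 m = 1.384 m = 1384.0 mm
λ = L_e / r_min = 1384.0 / 17.55 = 78.9

λ ≈ 78.9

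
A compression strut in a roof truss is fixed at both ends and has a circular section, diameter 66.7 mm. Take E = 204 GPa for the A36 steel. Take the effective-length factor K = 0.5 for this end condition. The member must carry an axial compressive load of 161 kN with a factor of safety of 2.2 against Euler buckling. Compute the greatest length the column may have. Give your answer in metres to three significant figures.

L_max ≈ 4.70 m

I = πd⁴/64 = π×66.7⁴/64 = 9.716×10^5 mm⁴
I = 9.716×10^-7 m⁴
Required critical load P_cr = n·P = 2.2 × 161 = 354.2 kN = 3.542×10^5 N
From P_cr = π²EI/(K·L)²:  L = (1/K)·√(π²EI/P_cr) = (1/0.5)·√(π²×2.04×10^11×9.716×10^-7/3.542×10^5)
L = 4.70 m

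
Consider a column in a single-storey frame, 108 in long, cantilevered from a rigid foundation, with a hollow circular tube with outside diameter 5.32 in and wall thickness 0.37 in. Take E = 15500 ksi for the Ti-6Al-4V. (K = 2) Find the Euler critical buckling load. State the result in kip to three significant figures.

P_cr ≈ 58.1 kip

Inner diameter d_i = 5.32 − 2×0.37 = 4.580 in
I = π(d_o⁴ − d_i⁴)/64 = π(5.32⁴ − 4.580⁴)/64 = 17.72 in⁴
Effective length L_e = K·L = 2 × 108 = 216.0 in
P_cr = π²EI / L_e² = π² × 15500×10³ × 17.72 / 216.0² = 5.811×10^4 lb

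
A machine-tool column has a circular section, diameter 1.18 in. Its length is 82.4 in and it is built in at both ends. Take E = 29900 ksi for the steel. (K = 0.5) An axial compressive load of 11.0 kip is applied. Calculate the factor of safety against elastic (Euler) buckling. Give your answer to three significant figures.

n ≈ 1.50

I = πd⁴/64 = π×1.18⁴/64 = 9.517×10^-2 in⁴
Effective length L_e = K·L = 0.5 × 82.4 = 41.20 in
P_cr = π²EI / L_e² = π² × 29900×10³ × 9.517×10^-2 / 41.20² = 1.655×10^4 lb
Factor of safety n = P_cr / P = 16.545 / 11.0 = 1.50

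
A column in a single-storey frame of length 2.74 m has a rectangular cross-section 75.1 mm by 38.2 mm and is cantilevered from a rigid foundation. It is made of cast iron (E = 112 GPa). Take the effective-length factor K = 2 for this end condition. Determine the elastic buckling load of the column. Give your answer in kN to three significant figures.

Buckling occurs about the weak axis: I_min = h·b³/12 with b = 38.2 mm (the shorter side).
I_min = 75.1×38.2³/12 = 3.489×10^5 mm⁴
I = 3.489×10^5 mm⁴ = 3.489×10^-7 m⁴
Effective length L_e = K·L = 2 × 2.74 = 5.480 m
P_cr = π²EI / L_e² = π² × 112×10⁹ × 3.489×10^-7 / 5.480² = 1.284×10^4 N

P_cr ≈ 12.8 kN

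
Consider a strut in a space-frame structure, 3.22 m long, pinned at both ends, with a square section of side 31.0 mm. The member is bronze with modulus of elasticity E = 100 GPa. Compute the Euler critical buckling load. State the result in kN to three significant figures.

P_cr ≈ 7.33 kN

I = a⁴/12 = 31.0⁴/12 = 7.696×10^4 mm⁴
I = 7.696×10^4 mm⁴ = 7.696×10^-8 m⁴
Effective length L_e = K·L = 1 × 3.22 = 3.220 m
P_cr = π²EI / L_e² = π² × 100×10⁹ × 7.696×10^-8 / 3.220² = 7.326×10^3 N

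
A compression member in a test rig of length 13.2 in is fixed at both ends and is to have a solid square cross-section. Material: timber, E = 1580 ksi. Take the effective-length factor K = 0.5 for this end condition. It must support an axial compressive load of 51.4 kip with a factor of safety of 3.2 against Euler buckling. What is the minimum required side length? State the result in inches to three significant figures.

a ≈ 1.53 in

Required P_cr = n·P = 3.2 × 51.4 = 164.5 kip
L_e = K·L = 0.5 × 13.2 = 6.600 in
Required I = P_cr·L_e²/(π²E) = 1.645×10^5 × 6.600² / (π² × 1.58×10^6) = 0.4595 in⁴
Solid square: I = a⁴/12  ⇒  a = (12I)^(1/4) = (12×0.4595)^(1/4) = 1.53 in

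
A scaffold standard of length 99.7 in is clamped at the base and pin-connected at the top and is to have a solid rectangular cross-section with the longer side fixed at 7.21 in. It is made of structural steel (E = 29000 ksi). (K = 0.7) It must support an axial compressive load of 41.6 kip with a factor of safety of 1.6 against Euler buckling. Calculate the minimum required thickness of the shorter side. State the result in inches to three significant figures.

b ≈ 1.24 in

Required P_cr = n·P = 1.6 × 41.6 = 66.56 kip
L_e = K·L = 0.7 × 99.7 = 69.79 in
Required I = P_cr·L_e²/(π²E) = 6.656×10^4 × 69.79² / (π² × 2.90×10^7) = 1.133 in⁴
Rectangle, weak axis: I_min = h·b³/12 with h = 7.21 in fixed  ⇒  b = (12I/h)^(1/3) = 1.24 in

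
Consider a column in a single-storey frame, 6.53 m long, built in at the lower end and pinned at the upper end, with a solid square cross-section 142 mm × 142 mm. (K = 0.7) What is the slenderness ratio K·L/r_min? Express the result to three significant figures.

λ ≈ 112

For a square r = a/√12 = 142/√12 = 40.99 mm
L_e = K·L = 0.7 × 6.53 m = 4.571 m = 4571.0 mm
λ = L_e / r_min = 4571.0 / 40.99 = 112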